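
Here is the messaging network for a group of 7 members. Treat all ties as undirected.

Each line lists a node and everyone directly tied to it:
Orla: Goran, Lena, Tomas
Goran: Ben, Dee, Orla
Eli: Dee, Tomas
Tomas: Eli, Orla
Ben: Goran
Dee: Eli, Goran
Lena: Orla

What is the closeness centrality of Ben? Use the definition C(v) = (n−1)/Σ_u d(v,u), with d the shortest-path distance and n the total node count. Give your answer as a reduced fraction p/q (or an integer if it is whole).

3/7

Distances from Ben: Dee:2, Eli:3, Goran:1, Lena:3, Orla:2, Tomas:3. Sum = 14.
n = 7, so closeness = 6/14 = 3/7.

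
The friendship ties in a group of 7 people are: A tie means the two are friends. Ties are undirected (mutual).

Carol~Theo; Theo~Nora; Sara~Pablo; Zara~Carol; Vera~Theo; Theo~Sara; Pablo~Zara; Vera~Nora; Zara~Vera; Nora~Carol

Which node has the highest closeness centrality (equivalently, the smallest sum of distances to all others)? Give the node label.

Farness (sum of distances to all others) for each node — Carol:9, Nora:10, Pablo:11, Sara:10, Theo:8, Vera:9, Zara:9.
The smallest farness is 8, for Theo, so Theo has the highest closeness.

Theo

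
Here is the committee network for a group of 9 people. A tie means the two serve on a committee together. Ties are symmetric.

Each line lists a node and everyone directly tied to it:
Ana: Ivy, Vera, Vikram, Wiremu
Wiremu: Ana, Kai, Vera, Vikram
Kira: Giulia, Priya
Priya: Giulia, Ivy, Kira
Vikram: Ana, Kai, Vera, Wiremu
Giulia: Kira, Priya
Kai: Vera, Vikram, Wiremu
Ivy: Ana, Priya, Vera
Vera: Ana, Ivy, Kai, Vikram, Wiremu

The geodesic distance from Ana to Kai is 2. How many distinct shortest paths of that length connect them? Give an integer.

The shortest distance is 2. The length-2 paths are: Ana–Wiremu–Kai; Ana–Vera–Kai; Ana–Vikram–Kai.
That gives 3 distinct shortest paths.

3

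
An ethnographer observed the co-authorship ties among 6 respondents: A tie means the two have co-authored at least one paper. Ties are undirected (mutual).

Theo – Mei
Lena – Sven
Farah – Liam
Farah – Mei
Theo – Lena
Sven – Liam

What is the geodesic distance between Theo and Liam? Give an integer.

3

One shortest route is Theo – Lena – Sven – Liam, which uses 3 edges, and at distance 2 from Theo we only reach {Farah, Sven}, which does not include Liam. So d(Theo,Liam) = 3.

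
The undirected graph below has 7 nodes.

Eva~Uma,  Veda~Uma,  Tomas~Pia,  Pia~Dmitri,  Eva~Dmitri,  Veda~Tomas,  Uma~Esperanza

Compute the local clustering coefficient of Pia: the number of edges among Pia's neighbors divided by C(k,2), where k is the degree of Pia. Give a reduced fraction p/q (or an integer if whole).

0

Pia's neighbors: Dmitri and Tomas (k = 2).
Possible neighbor pairs: C(2,2) = 1. Edges among them: none → e = 0.
Clustering(Pia) = 0/1.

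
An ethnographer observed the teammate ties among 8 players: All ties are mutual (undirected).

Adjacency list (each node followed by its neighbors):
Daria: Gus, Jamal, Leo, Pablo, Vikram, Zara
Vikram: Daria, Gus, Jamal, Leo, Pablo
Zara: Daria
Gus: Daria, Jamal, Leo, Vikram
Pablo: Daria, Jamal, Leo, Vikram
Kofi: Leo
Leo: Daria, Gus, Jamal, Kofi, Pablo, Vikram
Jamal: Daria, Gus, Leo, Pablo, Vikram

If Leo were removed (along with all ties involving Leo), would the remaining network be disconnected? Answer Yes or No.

Yes

Removing Leo leaves {Daria, Gus, Jamal, Pablo, Vikram, and Zara} with no path to {Kofi}, so the network splits into 2 components. Leo is a cut vertex.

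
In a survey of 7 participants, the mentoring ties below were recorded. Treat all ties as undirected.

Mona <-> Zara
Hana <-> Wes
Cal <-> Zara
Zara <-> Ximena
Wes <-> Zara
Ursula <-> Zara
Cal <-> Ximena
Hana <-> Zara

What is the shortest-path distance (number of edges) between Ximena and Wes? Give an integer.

One shortest route is Ximena – Zara – Wes, which uses 2 edges, and Ximena and Wes are not directly tied, so nothing shorter exists. So d(Ximena,Wes) = 2.

2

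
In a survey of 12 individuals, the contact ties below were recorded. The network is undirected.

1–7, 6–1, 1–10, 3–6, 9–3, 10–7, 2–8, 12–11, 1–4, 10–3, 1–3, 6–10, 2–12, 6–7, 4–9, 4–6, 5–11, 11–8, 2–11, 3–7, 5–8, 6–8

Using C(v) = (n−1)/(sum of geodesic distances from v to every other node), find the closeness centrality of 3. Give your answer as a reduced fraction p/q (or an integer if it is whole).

Distances from 3: 1:1, 2:3, 4:2, 5:3, 6:1, 7:1, 8:2, 9:1, 10:1, 11:3, 12:4. Sum = 22.
n = 12, so closeness = 11/22 = 1/2.

1/2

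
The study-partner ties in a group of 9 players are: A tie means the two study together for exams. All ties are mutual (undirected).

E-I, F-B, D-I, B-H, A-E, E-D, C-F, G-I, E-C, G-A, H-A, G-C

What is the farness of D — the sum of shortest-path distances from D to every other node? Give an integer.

Distances from D: A:2, B:4, C:2, E:1, F:3, G:2, H:3, I:1.
Sum = 2 + 4 + 2 + 1 + 3 + 2 + 3 + 1 = 18.

18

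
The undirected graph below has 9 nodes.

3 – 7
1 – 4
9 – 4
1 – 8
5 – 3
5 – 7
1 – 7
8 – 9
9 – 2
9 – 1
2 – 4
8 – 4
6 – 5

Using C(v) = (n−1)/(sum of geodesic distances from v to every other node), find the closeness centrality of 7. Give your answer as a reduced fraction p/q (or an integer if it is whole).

4/7

Distances from 7: 1:1, 2:3, 3:1, 4:2, 5:1, 6:2, 8:2, 9:2. Sum = 14.
n = 9, so closeness = 8/14 = 4/7.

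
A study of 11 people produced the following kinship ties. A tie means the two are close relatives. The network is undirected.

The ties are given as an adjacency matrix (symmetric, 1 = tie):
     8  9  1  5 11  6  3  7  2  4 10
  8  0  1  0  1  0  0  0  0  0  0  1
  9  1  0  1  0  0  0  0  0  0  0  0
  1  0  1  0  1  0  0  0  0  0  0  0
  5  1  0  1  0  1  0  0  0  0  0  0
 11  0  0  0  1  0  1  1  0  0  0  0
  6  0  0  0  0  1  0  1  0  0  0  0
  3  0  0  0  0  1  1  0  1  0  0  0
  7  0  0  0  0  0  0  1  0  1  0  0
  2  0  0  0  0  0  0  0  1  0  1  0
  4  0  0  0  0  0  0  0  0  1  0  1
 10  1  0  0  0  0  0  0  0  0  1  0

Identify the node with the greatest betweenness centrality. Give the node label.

Unnormalized betweenness of each node: 1:7/3, 2:35/6, 3:19/2, 4:13/2, 5:49/3, 6:0, 7:41/6, 8:83/6, 9:11/6, 10:17/2, 11:27/2.
5 has the largest value, 49/3, making it the main broker — the node through which the most shortest paths run.

5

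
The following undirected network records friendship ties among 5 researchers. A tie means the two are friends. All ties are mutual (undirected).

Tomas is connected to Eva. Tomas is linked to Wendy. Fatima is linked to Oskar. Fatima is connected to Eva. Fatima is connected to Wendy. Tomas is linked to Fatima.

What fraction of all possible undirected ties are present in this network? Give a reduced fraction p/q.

3/5

There are 6 edges and 5 nodes, so the maximum possible is C(5,2) = 10.
Density = 6/10 = 3/5.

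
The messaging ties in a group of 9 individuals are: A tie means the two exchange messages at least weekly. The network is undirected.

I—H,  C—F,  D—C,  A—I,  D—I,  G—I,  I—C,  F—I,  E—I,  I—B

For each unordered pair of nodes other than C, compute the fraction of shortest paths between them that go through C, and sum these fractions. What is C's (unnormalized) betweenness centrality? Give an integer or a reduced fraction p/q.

Pairs whose geodesics pass through C — D–F: 1/2.
All other pairs contribute 0.
Summing the contributions gives betweenness(C) = 1/2.

1/2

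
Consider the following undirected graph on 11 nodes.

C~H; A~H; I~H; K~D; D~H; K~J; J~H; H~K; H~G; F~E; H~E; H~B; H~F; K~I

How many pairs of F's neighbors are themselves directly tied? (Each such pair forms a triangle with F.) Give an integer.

1

F's neighbors: E and H.
Neighbor pairs that are themselves tied: F–E–H. Each forms one triangle with F, for 1 in total.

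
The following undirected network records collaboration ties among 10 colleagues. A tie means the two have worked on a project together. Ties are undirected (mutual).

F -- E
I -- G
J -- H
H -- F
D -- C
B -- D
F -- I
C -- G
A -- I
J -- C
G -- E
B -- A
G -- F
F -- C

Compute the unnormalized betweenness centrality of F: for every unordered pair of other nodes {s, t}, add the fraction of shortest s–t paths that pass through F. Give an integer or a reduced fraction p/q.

67/6

Pairs whose geodesics pass through F — I–E: 1/2; I–H: 1; I–J: 2/3; I–C: 1/2; I–D: 1/3; G–H: 1; E–H: 1; E–J: 2/3; E–C: 1/2; E–D: 1/2; E–B: 2/4; E–A: 1/2; H–C: 1/2; H–D: 1/2 … (+4 more pairs).
All other pairs contribute 0.
Summing the contributions gives betweenness(F) = 67/6.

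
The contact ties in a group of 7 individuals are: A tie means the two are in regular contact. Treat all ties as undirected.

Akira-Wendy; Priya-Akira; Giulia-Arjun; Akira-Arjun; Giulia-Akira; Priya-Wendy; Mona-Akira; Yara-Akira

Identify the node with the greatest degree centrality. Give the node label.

Akira

Degrees — Akira:6, Arjun:2, Giulia:2, Mona:1, Priya:2, Wendy:2, Yara:1.
The maximum is 6, attained only by Akira.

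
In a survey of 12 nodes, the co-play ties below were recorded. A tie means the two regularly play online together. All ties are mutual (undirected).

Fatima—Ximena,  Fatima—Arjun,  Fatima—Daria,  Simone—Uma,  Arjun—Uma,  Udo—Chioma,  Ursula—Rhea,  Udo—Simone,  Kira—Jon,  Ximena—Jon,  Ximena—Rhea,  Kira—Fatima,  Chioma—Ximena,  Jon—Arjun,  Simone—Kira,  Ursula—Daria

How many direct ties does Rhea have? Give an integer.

2

Rhea is directly tied to Ursula and Ximena. That is 2 neighbors, so the degree of Rhea is 2.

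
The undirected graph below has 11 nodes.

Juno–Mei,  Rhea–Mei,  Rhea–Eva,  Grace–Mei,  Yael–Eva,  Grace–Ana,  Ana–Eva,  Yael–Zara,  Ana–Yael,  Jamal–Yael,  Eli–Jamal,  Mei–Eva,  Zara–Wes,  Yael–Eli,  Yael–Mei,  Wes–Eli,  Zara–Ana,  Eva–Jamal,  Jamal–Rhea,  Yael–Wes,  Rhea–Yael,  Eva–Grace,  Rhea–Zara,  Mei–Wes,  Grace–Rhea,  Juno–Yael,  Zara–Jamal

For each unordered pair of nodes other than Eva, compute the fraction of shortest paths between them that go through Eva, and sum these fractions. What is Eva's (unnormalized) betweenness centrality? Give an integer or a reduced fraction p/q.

16/7

Pairs whose geodesics pass through Eva — Jamal–Ana: 1/3; Jamal–Mei: 1/3; Jamal–Grace: 1/2; Yael–Grace: 1/4; Ana–Rhea: 1/4; Ana–Mei: 1/3; Eli–Grace: 2/7.
All other pairs contribute 0.
Summing the contributions gives betweenness(Eva) = 16/7.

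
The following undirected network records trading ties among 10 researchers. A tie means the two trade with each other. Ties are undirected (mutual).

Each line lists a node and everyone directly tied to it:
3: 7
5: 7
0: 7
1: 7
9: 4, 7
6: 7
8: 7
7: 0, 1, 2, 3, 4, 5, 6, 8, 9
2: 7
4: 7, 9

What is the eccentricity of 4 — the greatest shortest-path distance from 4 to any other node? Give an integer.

2

Distances from 4: 0:2, 1:2, 2:2, 3:2, 5:2, 6:2, 7:1, 8:2, 9:1.
The largest is 2 (to 8, 5, 6, 3, 0, 1, and 2), so the eccentricity of 4 is 2.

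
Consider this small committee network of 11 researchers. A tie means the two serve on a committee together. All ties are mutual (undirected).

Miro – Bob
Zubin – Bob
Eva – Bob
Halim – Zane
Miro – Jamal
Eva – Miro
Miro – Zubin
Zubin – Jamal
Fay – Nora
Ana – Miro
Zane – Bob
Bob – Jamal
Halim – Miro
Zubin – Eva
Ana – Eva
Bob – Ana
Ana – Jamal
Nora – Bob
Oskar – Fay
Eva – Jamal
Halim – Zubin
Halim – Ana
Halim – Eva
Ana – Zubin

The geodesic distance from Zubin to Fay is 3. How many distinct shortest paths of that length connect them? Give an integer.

The shortest distance is 3, and the only length-3 path is Zubin–Bob–Nora–Fay. So there is exactly 1 shortest path.

1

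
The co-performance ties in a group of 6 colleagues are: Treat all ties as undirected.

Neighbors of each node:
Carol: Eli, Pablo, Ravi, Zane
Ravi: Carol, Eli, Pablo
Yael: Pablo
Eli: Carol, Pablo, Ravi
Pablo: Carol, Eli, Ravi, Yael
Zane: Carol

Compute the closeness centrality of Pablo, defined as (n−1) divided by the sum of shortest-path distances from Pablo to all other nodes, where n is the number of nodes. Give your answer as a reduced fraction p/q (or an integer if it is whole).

Distances from Pablo: Carol:1, Eli:1, Ravi:1, Yael:1, Zane:2. Sum = 6.
n = 6, so closeness = 5/6.

5/6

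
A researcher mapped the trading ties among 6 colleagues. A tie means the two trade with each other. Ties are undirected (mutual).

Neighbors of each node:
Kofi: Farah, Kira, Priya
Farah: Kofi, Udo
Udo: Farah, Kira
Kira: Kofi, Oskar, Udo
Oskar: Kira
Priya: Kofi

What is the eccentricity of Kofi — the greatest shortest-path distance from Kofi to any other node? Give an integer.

Distances from Kofi: Farah:1, Kira:1, Oskar:2, Priya:1, Udo:2.
The largest is 2 (to Udo and Oskar), so the eccentricity of Kofi is 2.

2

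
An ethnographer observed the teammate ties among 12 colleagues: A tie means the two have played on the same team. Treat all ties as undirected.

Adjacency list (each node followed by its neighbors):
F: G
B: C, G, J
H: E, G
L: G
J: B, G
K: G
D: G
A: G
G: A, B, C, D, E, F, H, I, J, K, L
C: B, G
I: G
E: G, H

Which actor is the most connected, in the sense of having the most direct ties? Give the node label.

G

Degrees — A:1, B:3, C:2, D:1, E:2, F:1, G:11, H:2, I:1, J:2, K:1, L:1.
The maximum is 11, attained only by G.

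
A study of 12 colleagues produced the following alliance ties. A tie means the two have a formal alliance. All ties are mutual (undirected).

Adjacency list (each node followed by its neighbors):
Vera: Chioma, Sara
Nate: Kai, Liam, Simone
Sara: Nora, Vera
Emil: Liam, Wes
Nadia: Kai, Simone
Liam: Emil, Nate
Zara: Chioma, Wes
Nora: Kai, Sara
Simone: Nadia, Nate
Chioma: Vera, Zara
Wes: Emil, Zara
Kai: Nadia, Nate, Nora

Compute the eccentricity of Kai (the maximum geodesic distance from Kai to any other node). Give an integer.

5

Distances from Kai: Chioma:4, Emil:3, Liam:2, Nadia:1, Nate:1, Nora:1, Sara:2, Simone:2, Vera:3, Wes:4, Zara:5.
The largest is 5 (to Zara), so the eccentricity of Kai is 5.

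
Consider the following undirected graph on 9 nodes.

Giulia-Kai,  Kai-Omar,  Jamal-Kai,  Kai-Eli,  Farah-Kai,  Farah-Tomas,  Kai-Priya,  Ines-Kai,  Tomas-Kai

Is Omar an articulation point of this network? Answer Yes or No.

Even without Omar, every remaining node can still reach every other (the residual graph is connected), so Omar is not a cut vertex.

No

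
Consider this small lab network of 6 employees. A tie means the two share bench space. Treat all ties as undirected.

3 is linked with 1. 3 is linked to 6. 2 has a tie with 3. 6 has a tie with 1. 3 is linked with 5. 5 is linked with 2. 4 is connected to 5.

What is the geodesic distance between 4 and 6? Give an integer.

3

One shortest route is 4 – 5 – 3 – 6, which uses 3 edges, and at distance 2 from 4 we only reach {2, 3}, which does not include 6. So d(4,6) = 3.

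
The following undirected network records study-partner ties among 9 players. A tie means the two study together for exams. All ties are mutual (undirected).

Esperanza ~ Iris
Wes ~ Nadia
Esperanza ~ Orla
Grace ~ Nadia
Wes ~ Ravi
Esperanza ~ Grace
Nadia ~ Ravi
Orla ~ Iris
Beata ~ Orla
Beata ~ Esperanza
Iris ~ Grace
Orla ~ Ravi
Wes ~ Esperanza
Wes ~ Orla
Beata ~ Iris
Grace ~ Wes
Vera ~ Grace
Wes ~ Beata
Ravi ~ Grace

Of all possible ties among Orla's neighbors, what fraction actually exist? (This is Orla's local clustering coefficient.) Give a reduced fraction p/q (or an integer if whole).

Orla's neighbors: Beata, Esperanza, Iris, Ravi, and Wes (k = 5).
Possible neighbor pairs: C(5,2) = 10. Edges among them: Beata–Esperanza, Beata–Iris, Beata–Wes, Esperanza–Iris, Esperanza–Wes, Ravi–Wes → e = 6.
Clustering(Orla) = 6/10 = 3/5.

3/5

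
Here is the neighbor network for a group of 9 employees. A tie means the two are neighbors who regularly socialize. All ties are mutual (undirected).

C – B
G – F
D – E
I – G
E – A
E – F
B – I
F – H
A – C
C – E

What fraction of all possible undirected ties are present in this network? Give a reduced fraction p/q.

There are 10 edges and 9 nodes, so the maximum possible is C(9,2) = 36.
Density = 10/36 = 5/18.

5/18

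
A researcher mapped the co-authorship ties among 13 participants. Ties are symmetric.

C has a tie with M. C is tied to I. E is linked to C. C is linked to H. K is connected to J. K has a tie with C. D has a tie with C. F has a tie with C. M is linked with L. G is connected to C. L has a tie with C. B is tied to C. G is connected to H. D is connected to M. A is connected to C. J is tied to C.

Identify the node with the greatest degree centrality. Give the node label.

Degrees — A:1, B:1, C:12, D:2, E:1, F:1, G:2, H:2, I:1, J:2, K:2, L:2, M:3.
The maximum is 12, attained only by C.

C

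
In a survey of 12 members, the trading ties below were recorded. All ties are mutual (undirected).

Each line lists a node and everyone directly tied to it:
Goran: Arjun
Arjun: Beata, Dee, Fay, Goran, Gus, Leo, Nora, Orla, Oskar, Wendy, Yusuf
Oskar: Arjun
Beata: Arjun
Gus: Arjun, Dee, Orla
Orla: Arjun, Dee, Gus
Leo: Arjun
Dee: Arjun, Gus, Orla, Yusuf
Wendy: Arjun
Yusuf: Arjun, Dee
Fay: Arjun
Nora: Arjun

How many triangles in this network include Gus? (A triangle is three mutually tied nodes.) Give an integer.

Gus's neighbors: Arjun, Dee, and Orla.
Neighbor pairs that are themselves tied: Gus–Arjun–Dee; Gus–Arjun–Orla; Gus–Dee–Orla. Each forms one triangle with Gus, for 3 in total.

3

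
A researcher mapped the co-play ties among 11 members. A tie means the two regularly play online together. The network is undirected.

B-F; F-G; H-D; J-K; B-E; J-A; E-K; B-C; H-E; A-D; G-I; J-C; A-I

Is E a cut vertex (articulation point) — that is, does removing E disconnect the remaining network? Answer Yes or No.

Even without E, every remaining node can still reach every other (the residual graph is connected), so E is not a cut vertex.

No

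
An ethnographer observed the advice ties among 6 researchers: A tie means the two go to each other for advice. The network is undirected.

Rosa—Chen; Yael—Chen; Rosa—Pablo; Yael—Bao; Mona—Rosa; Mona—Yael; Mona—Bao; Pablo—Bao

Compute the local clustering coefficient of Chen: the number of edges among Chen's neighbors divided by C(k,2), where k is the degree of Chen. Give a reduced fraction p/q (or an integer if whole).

Chen's neighbors: Rosa and Yael (k = 2).
Possible neighbor pairs: C(2,2) = 1. Edges among them: none → e = 0.
Clustering(Chen) = 0/1.

0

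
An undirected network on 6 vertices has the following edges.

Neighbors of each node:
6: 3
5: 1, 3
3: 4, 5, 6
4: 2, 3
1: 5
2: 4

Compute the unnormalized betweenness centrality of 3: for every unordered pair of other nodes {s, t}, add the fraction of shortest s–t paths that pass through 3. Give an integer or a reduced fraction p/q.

8

Pairs whose geodesics pass through 3 — 5–2: 1; 5–4: 1; 5–6: 1; 2–1: 1; 2–6: 1; 1–4: 1; 1–6: 1; 4–6: 1.
All other pairs contribute 0.
Summing the contributions gives betweenness(3) = 8.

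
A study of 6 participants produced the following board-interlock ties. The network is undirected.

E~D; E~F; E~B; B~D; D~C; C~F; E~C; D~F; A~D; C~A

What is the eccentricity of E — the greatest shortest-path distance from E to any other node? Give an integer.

Distances from E: A:2, B:1, C:1, D:1, F:1.
The largest is 2 (to A), so the eccentricity of E is 2.

2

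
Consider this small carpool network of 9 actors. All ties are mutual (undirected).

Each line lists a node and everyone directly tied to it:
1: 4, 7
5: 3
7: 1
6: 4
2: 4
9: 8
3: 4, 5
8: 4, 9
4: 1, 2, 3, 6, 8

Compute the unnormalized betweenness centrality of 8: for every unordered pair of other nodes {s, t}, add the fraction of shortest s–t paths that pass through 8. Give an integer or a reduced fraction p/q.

Pairs whose geodesics pass through 8 — 5–9: 1; 2–9: 1; 1–9: 1; 6–9: 1; 9–7: 1; 9–3: 1; 9–4: 1.
All other pairs contribute 0.
Summing the contributions gives betweenness(8) = 7.

7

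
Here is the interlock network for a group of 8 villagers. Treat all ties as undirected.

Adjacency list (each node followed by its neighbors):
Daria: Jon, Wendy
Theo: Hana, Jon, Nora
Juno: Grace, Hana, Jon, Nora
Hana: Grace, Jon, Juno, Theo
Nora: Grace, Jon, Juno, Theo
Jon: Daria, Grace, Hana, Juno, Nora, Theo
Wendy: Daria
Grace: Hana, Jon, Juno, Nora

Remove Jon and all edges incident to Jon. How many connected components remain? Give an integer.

Without Jon, the remaining ties split the others into: {Daria, Wendy}; {Grace, Hana, Juno, Nora, Theo}.
That's 2 separate components.

2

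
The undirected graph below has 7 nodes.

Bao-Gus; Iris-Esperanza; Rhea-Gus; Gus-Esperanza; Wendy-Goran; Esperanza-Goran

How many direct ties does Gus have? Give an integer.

Gus is directly tied to Bao, Esperanza, and Rhea. That is 3 neighbors, so the degree of Gus is 3.

3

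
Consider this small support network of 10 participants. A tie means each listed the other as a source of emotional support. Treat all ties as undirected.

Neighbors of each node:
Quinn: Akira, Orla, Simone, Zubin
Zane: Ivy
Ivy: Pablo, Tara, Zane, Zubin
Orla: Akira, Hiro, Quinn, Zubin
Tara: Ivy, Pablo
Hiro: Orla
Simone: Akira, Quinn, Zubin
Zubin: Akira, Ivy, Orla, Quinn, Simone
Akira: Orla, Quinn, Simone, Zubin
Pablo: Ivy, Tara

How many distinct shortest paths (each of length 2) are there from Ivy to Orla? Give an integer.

1

The shortest distance is 2, and the only length-2 path is Ivy–Zubin–Orla. So there is exactly 1 shortest path.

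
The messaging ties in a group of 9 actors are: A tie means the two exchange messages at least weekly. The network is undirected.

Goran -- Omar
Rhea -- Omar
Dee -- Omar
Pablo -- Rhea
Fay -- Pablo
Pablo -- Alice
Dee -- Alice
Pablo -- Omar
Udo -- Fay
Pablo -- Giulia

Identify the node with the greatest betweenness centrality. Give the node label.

Pablo

Unnormalized betweenness of each node: Alice:2, Dee:1, Fay:7, Giulia:0, Goran:0, Omar:10, Pablo:19, Rhea:0, Udo:0.
Pablo has the largest value, 19, making it the main broker — the node through which the most shortest paths run.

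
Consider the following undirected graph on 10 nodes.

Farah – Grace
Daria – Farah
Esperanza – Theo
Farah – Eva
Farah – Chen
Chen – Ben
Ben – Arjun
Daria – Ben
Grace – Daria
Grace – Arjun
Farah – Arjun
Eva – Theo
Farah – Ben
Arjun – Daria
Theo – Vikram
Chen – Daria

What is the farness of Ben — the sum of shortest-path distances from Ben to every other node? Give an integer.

Distances from Ben: Arjun:1, Chen:1, Daria:1, Esperanza:4, Eva:2, Farah:1, Grace:2, Theo:3, Vikram:4.
Sum = 1 + 1 + 1 + 4 + 2 + 1 + 2 + 3 + 4 = 19.

19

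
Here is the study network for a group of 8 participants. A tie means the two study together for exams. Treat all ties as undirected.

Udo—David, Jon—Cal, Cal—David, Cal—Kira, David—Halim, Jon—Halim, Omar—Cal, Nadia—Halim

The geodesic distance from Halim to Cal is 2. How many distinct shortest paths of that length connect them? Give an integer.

2

The shortest distance is 2. The length-2 paths are: Halim–David–Cal; Halim–Jon–Cal.
That gives 2 distinct shortest paths.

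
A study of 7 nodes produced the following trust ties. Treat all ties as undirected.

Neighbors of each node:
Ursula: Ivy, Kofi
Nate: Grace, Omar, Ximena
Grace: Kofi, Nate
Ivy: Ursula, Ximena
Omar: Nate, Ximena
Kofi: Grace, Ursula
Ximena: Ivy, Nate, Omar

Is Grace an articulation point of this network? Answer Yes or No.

Even without Grace, every remaining node can still reach every other (the residual graph is connected), so Grace is not a cut vertex.

No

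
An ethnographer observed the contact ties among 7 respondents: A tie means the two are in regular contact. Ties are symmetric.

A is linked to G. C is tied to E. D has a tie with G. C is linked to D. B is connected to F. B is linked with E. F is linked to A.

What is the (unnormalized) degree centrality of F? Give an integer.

F is directly tied to A and B. That is 2 neighbors, so the degree of F is 2.

2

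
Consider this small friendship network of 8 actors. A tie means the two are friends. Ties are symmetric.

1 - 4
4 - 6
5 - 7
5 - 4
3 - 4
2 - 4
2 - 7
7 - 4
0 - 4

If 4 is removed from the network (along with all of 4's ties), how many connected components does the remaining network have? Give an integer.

Without 4, the remaining ties split the others into: {2, 5, 7}; {6}; {0}; {3}; {1}.
That's 5 separate components.

5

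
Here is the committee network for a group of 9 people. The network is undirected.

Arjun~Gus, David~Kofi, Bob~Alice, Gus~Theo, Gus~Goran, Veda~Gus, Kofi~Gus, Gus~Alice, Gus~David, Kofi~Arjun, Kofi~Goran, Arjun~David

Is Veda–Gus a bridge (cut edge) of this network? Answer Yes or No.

Yes

Without the Veda–Gus edge there is no alternate route between Veda and Gus, so the network disconnects. It is a bridge.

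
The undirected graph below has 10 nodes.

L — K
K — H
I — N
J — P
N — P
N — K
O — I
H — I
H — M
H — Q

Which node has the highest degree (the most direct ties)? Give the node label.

Degrees — H:4, I:3, J:1, K:3, L:1, M:1, N:3, O:1, P:2, Q:1.
The maximum is 4, attained only by H.

H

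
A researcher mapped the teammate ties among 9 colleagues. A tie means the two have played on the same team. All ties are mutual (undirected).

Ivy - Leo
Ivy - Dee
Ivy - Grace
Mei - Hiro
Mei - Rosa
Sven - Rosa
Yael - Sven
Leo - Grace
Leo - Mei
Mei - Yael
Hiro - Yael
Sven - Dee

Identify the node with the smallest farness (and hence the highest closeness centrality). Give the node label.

Mei

Farness (sum of distances to all others) for each node — Dee:16, Grace:18, Hiro:17, Ivy:16, Leo:14, Mei:13, Rosa:16, Sven:15, Yael:15.
The smallest farness is 13, for Mei, so Mei has the highest closeness.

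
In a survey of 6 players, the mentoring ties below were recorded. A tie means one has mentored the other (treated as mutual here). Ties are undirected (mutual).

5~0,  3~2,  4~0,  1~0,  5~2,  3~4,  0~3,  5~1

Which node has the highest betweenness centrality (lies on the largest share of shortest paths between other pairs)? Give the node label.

0

Unnormalized betweenness of each node: 0:7/2, 1:0, 2:1/2, 3:3/2, 4:0, 5:3/2.
0 has the largest value, 7/2, making it the main broker — the node through which the most shortest paths run.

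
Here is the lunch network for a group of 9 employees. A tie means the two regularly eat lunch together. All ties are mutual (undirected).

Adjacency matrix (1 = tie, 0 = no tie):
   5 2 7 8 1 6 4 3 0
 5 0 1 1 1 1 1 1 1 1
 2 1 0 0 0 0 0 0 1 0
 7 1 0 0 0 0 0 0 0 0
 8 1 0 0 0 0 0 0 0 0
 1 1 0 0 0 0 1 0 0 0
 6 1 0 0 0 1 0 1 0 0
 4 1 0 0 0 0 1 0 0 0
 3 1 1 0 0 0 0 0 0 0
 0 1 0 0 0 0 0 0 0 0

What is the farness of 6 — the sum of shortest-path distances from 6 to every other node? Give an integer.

Distances from 6: 0:2, 1:1, 2:2, 3:2, 4:1, 5:1, 7:2, 8:2.
Sum = 2 + 1 + 2 + 2 + 1 + 1 + 2 + 2 = 13.

13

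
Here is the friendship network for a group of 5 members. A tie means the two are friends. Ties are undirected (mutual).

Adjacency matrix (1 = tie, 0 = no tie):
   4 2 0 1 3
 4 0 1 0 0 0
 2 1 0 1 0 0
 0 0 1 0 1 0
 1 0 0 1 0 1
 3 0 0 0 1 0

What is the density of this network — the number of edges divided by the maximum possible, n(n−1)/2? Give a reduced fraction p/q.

2/5

There are 4 edges and 5 nodes, so the maximum possible is C(5,2) = 10.
Density = 4/10 = 2/5.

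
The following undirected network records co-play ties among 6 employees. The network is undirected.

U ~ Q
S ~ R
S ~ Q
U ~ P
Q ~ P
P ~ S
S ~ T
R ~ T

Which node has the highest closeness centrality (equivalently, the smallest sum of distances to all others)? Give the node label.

S

Farness (sum of distances to all others) for each node — P:7, Q:7, R:9, S:6, T:9, U:10.
The smallest farness is 6, for S, so S has the highest closeness.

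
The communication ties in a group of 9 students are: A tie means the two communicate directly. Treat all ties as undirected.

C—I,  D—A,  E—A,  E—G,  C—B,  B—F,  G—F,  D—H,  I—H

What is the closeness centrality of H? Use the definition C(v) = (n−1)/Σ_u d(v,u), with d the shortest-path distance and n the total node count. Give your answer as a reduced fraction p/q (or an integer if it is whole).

Distances from H: A:2, B:3, C:2, D:1, E:3, F:4, G:4, I:1. Sum = 20.
n = 9, so closeness = 8/20 = 2/5.

2/5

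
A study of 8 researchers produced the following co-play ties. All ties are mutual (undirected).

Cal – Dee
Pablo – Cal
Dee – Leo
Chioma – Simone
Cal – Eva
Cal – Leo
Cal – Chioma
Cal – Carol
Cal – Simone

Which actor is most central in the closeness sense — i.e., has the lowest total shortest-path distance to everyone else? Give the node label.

Cal

Farness (sum of distances to all others) for each node — Cal:7, Carol:13, Chioma:12, Dee:12, Eva:13, Leo:12, Pablo:13, Simone:12.
The smallest farness is 7, for Cal, so Cal has the highest closeness.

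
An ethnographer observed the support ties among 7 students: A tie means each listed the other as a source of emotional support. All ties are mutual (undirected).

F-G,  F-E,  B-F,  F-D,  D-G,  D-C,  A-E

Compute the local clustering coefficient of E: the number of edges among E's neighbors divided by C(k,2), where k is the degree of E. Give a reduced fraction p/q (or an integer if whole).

0

E's neighbors: A and F (k = 2).
Possible neighbor pairs: C(2,2) = 1. Edges among them: none → e = 0.
Clustering(E) = 0/1.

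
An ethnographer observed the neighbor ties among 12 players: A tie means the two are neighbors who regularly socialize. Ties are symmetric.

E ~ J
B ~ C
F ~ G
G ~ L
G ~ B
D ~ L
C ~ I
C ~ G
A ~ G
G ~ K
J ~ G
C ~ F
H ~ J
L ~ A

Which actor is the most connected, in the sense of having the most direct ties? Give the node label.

Degrees — A:2, B:2, C:4, D:1, E:1, F:2, G:7, H:1, I:1, J:3, K:1, L:3.
The maximum is 7, attained only by G.

G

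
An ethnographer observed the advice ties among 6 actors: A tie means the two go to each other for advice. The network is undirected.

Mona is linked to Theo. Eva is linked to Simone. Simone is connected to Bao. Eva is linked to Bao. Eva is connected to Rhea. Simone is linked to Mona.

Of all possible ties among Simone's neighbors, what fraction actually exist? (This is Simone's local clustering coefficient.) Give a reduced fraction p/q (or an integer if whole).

1/3

Simone's neighbors: Bao, Eva, and Mona (k = 3).
Possible neighbor pairs: C(3,2) = 3. Edges among them: Bao–Eva → e = 1.
Clustering(Simone) = 1/3.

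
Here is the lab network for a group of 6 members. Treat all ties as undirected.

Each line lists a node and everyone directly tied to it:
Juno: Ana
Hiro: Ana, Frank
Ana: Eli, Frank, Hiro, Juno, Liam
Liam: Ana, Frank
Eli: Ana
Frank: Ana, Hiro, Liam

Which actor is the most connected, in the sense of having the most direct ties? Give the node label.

Ana

Degrees — Ana:5, Eli:1, Frank:3, Hiro:2, Juno:1, Liam:2.
The maximum is 5, attained only by Ana.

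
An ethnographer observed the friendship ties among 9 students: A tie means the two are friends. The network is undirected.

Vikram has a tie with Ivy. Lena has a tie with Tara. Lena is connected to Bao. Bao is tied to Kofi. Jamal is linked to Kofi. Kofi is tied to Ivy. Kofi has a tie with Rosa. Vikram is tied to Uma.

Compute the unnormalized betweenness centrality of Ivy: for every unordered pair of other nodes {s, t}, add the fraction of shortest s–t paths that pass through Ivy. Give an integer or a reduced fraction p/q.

Pairs whose geodesics pass through Ivy — Uma–Kofi: 1; Uma–Lena: 1; Uma–Rosa: 1; Uma–Bao: 1; Uma–Jamal: 1; Uma–Tara: 1; Kofi–Vikram: 1; Vikram–Lena: 1; Vikram–Rosa: 1; Vikram–Bao: 1; Vikram–Jamal: 1; Vikram–Tara: 1.
All other pairs contribute 0.
Summing the contributions gives betweenness(Ivy) = 12.

12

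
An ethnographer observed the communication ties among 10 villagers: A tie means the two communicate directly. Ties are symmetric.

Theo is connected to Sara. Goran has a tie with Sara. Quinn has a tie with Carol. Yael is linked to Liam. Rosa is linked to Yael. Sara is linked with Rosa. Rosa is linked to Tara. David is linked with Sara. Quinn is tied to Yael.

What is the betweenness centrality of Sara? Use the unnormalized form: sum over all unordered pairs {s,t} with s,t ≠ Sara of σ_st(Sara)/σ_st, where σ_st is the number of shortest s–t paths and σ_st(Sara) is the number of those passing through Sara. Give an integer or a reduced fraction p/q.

Pairs whose geodesics pass through Sara — David–Yael: 1; David–Quinn: 1; David–Goran: 1; David–Theo: 1; David–Tara: 1; David–Rosa: 1; David–Carol: 1; David–Liam: 1; Yael–Goran: 1; Yael–Theo: 1; Quinn–Goran: 1; Quinn–Theo: 1; Goran–Theo: 1; Goran–Tara: 1 … (+7 more pairs).
All other pairs contribute 0.
Summing the contributions gives betweenness(Sara) = 21.

21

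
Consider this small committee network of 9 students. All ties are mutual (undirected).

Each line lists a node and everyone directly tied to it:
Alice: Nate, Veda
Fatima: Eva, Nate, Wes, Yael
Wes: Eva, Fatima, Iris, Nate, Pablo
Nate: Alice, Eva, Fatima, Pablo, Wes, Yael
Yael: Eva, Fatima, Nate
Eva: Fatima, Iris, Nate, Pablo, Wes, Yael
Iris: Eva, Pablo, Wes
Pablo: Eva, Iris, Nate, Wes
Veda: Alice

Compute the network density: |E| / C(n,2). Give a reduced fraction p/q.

17/36

There are 17 edges and 9 nodes, so the maximum possible is C(9,2) = 36.
Density = 17/36.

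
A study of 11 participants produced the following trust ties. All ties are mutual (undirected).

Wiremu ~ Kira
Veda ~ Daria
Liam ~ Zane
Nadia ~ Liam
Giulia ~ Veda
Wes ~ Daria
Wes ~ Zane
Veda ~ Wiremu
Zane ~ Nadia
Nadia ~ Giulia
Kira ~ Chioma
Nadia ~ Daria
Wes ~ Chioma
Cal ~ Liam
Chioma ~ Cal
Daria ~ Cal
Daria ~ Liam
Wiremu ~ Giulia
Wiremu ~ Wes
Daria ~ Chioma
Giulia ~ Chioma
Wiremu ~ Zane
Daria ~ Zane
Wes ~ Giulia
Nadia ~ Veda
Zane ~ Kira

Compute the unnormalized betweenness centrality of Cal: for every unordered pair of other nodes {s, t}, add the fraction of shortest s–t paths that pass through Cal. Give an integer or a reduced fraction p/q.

1/2

Pairs whose geodesics pass through Cal — Liam–Chioma: 1/2.
All other pairs contribute 0.
Summing the contributions gives betweenness(Cal) = 1/2.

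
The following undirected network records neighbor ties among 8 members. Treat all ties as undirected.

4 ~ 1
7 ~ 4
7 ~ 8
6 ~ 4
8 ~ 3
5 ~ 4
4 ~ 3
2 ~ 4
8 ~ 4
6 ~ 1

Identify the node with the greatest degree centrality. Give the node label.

Degrees — 1:2, 2:1, 3:2, 4:7, 5:1, 6:2, 7:2, 8:3.
The maximum is 7, attained only by 4.

4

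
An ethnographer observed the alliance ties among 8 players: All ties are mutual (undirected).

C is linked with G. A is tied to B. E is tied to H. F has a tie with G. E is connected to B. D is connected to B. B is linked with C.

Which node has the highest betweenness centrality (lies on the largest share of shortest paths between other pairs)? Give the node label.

Unnormalized betweenness of each node: A:0, B:17, C:10, D:0, E:6, F:0, G:6, H:0.
B has the largest value, 17, making it the main broker — the node through which the most shortest paths run.

B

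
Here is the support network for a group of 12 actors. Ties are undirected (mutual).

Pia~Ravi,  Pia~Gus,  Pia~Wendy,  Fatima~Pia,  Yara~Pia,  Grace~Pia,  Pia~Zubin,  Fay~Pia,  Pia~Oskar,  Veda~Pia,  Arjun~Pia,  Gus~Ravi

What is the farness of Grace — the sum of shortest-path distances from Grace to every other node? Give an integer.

Distances from Grace: Arjun:2, Fatima:2, Fay:2, Gus:2, Oskar:2, Pia:1, Ravi:2, Veda:2, Wendy:2, Yara:2, Zubin:2.
Sum = 2 + 2 + 2 + 2 + 2 + 1 + 2 + 2 + 2 + 2 + 2 = 21.

21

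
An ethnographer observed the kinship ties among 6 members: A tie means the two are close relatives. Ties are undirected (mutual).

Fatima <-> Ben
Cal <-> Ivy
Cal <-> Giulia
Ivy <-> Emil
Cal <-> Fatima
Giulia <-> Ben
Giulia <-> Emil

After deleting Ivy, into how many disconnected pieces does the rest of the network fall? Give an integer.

Ivy's neighbors (Cal and Emil) remain reachable from one another through other ties, so the rest of the network stays in one piece.

1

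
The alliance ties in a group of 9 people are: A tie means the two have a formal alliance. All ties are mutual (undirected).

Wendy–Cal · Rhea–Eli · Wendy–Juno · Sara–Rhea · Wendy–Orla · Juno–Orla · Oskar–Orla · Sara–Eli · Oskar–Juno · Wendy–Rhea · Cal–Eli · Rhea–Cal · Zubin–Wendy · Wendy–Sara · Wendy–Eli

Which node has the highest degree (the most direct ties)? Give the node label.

Degrees — Cal:3, Eli:4, Juno:3, Orla:3, Oskar:2, Rhea:4, Sara:3, Wendy:7, Zubin:1.
The maximum is 7, attained only by Wendy.

Wendy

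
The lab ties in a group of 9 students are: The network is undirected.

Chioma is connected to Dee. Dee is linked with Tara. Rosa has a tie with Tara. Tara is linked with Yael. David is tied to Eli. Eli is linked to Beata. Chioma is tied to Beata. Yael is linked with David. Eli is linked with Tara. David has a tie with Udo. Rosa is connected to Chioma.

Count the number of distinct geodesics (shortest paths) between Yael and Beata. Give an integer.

The shortest distance is 3. The length-3 paths are: Yael–Tara–Eli–Beata; Yael–David–Eli–Beata.
That gives 2 distinct shortest paths.

2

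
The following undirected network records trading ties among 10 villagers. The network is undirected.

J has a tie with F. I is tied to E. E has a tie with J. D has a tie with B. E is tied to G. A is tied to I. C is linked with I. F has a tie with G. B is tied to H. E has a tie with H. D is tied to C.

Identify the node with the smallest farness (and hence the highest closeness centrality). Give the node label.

Farness (sum of distances to all others) for each node — A:25, B:23, C:21, D:25, E:15, F:27, G:21, H:19, I:17, J:21.
The smallest farness is 15, for E, so E has the highest closeness.

E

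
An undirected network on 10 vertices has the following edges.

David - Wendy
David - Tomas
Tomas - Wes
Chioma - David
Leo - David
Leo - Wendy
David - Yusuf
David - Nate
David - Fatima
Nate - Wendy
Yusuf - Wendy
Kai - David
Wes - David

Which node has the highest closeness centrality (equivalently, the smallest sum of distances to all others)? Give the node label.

Farness (sum of distances to all others) for each node — Chioma:17, David:9, Fatima:17, Kai:17, Leo:16, Nate:16, Tomas:16, Wendy:14, Wes:16, Yusuf:16.
The smallest farness is 9, for David, so David has the highest closeness.

David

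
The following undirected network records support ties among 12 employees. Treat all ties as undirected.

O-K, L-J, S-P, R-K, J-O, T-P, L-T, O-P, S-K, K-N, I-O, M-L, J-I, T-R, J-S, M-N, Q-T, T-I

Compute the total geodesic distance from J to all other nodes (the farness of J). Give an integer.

21

Distances from J: I:1, K:2, L:1, M:2, N:3, O:1, P:2, Q:3, R:3, S:1, T:2.
Sum = 1 + 2 + 1 + 2 + 3 + 1 + 2 + 3 + 3 + 1 + 2 = 21.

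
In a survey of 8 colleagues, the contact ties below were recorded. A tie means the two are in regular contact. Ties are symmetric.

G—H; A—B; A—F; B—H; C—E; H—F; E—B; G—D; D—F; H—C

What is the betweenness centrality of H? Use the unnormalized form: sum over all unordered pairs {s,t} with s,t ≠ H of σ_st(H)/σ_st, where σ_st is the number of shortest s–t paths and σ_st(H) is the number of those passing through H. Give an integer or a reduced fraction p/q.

299/30

Pairs whose geodesics pass through H — F–G: 1/2; F–C: 1; F–E: 2/3; F–B: 1/2; D–C: 2/2; D–E: 4/5; D–B: 2/3; G–C: 1; G–E: 2/2; G–B: 1; G–A: 2/3; C–B: 1/2; C–A: 2/3.
All other pairs contribute 0.
Summing the contributions gives betweenness(H) = 299/30.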